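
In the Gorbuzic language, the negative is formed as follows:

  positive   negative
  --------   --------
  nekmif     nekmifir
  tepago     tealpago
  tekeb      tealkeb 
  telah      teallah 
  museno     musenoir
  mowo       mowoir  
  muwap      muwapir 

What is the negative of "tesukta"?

tealsukta

"tesukta" begins with t-. The stems beginning with t- (tekeb → tealkeb, telah → teallah, tepago → tealpago) insert -al- after the first vowel.
So tesukta → tealsukta.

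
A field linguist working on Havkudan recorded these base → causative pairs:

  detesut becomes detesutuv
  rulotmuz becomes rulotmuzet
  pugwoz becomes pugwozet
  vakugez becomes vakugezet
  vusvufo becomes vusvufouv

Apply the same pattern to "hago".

"hago" ends in -o. The one such stem in the data (vusvufo → vusvufouv) adds -uv, so the same rule applies.
So hago → hagouv.

hagouv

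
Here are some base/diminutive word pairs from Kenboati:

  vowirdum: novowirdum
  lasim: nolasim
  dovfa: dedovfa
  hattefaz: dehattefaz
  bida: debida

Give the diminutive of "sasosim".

lasim and dovfa both have 2 vowels yet inflect differently (nolasim, dedovfa), so the number of vowels is not what conditions the rule; the final letter is.
"sasosim" ends in -m. The stems ending in -m (vowirdum → novowirdum, lasim → nolasim) add the prefix no-.
The other pattern: stems ending in -a or -z add the prefix de-.
So sasosim → nosasosim.

nosasosim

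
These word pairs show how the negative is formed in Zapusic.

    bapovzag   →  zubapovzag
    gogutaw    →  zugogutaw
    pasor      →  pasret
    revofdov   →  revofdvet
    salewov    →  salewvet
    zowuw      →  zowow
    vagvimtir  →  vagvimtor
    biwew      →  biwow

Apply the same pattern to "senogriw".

senogrow

gogutaw and zowuw both end in -w yet inflect differently (zugogutaw, zowow), so the final letter is not what conditions the rule; the last vowel is.
"senogriw" has last vowel 'i'. The one such stem in the data (vagvimtir → vagvimtor) changes the last vowel to 'o' (as do zowuw, biwew), so the same rule applies.
The other patterns: stems whose last vowel is 'a' add the prefix zu-; stems whose last vowel is 'o' delete the last vowel and add -et.
So senogriw → senogrow.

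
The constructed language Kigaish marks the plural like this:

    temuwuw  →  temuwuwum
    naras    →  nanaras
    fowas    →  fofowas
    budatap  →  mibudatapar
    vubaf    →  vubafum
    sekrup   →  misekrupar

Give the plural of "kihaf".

kihafum

"kihaf" ends in -f. The one such stem in the data (vubaf → vubafum) adds -um, so the same rule applies.
The other patterns: stems ending in -p add mi- … -ar around the stem; stems ending in -s repeat the first consonant+vowel as a prefix.
So kihaf → kihafum.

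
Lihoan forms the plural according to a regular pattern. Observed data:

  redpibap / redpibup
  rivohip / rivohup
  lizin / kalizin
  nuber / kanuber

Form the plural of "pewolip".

rivohip and lizin both have last vowel 'i' yet inflect differently (rivohup, kalizin), so the last vowel is not what conditions the rule; the final letter is.
"pewolip" ends in -p. The stems ending in -p (redpibap → redpibup, rivohip → rivohup) change the last vowel to 'u'.
So pewolip → pewolup.

pewolup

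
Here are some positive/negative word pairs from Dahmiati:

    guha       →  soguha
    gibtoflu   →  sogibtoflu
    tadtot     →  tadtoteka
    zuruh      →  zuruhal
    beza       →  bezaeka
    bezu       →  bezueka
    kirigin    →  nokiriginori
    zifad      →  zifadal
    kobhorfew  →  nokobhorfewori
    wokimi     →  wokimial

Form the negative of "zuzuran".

"zuzuran" begins with z-. The stems beginning with z- (zuruh → zuruhal, zifad → zifadal) add -al.
So zuzuran → zuzuranal.

zuzuranal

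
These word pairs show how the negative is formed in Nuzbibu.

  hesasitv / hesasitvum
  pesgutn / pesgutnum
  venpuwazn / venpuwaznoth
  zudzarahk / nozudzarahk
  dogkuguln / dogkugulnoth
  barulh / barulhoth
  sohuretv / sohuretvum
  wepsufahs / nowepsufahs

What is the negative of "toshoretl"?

pesgutn and dogkuguln both end in -n yet inflect differently (pesgutnum, dogkugulnoth), so the final letter is not what conditions the rule; the second-to-last letter is.
"toshoretl" has second-to-last letter 't'. The stems whose second-to-last letter is 't' (sohuretv → sohuretvum, pesgutn → pesgutnum, hesasitv → hesasitvum) add -um.
The other patterns: stems whose second-to-last letter is 'h' add the prefix no-; stems whose second-to-last letter is 'l' or 'z' add -oth.
So toshoretl → toshoretlum.

toshoretlum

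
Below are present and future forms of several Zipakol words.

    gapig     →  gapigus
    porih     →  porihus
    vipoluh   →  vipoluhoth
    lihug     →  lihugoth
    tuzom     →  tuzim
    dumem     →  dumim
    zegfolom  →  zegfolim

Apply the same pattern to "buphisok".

buphisik

porih and vipoluh both end in -h yet inflect differently (porihus, vipoluhoth), so the final letter is not what conditions the rule; the last vowel is.
"buphisok" has last vowel 'o'. The stems whose last vowel is 'o' (tuzom → tuzim, zegfolom → zegfolim) change the last vowel to 'i'.
The other patterns: stems whose last vowel is 'i' add -us; stems whose last vowel is 'u' add -oth.
So buphisok → buphisik.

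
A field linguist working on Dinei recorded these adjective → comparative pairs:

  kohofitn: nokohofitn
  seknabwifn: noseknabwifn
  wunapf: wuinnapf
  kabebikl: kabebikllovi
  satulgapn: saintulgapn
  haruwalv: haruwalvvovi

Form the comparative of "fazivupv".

"fazivupv" has second-to-last letter 'p'. The stems whose second-to-last letter is 'p' (satulgapn → saintulgapn, wunapf → wuinnapf) insert -in- after the first vowel.
So fazivupv → fainzivupv.

fainzivupv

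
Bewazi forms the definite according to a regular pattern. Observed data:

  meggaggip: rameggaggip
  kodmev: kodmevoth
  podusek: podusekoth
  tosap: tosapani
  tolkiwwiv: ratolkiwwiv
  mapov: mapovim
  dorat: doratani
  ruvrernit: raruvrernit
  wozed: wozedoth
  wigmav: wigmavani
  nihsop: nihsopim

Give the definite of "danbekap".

tolkiwwiv and kodmev both end in -v yet inflect differently (ratolkiwwiv, kodmevoth), so the final letter is not what conditions the rule; the last vowel is.
"danbekap" has last vowel 'a'. The stems whose last vowel is 'a' (wigmav → wigmavani, dorat → doratani, tosap → tosapani) add -ani.
The other patterns: stems whose last vowel is 'i' add the prefix ra-; stems whose last vowel is 'e' add -oth; stems whose last vowel is 'o' add -im.
So danbekap → danbekapani.

danbekapani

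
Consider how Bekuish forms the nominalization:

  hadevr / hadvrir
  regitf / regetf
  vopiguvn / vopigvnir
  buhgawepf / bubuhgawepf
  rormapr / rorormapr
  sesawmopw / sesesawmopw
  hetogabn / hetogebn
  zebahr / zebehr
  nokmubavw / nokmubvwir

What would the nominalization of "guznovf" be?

guznvfir

hadevr and rormapr both end in -r yet inflect differently (hadvrir, rorormapr), so the final letter is not what conditions the rule; the second-to-last letter is.
"guznovf" has second-to-last letter 'v'. The stems whose second-to-last letter is 'v' (vopiguvn → vopigvnir, nokmubavw → nokmubvwir, hadevr → hadvrir) delete the last vowel and add -ir.
The other patterns: stems whose second-to-last letter is 'p' repeat the first consonant+vowel as a prefix; stems whose second-to-last letter is 'b', 'h' or 't' change the last vowel to 'e'.
So guznovf → guznvfir.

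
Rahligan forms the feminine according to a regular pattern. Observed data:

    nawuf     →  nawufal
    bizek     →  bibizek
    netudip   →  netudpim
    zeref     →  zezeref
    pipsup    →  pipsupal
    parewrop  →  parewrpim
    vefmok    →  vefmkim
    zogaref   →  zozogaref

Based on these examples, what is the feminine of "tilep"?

titilep

"tilep" has last vowel 'e'. The stems whose last vowel is 'e' (zeref → zezeref, bizek → bibizek, zogaref → zozogaref) repeat the first consonant+vowel as a prefix.
The other patterns: stems whose last vowel is 'i' or 'o' delete the last vowel and add -im; stems whose last vowel is 'u' add -al.
So tilep → titilep.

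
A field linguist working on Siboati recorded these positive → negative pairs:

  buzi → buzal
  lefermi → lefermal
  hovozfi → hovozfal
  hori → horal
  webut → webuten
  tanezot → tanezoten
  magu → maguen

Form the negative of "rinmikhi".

rinmikhal

"rinmikhi" ends in -i. The stems ending in -i (buzi → buzal, lefermi → lefermal, hovozfi → hovozfal) drop the final letter and add -al.
So rinmikhi → rinmikhal.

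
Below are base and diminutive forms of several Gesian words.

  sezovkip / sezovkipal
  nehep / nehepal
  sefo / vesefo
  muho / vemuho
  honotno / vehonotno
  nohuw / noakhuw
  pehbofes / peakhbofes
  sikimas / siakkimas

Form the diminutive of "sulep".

sulepal

nehep and pehbofes both have last vowel 'e' yet inflect differently (nehepal, peakhbofes), so the last vowel is not what conditions the rule; the final letter is.
"sulep" ends in -p. The stems ending in -p (sezovkip → sezovkipal, nehep → nehepal) add -al.
So sulep → sulepal.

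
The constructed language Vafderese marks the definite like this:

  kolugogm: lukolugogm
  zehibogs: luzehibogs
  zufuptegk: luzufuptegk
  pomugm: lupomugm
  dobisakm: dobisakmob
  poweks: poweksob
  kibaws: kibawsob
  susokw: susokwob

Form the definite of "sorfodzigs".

lusorfodzigs

"sorfodzigs" has second-to-last letter 'g'. The stems whose second-to-last letter is 'g' (kolugogm → lukolugogm, zehibogs → luzehibogs, zufuptegk → luzufuptegk) add the prefix lu-.
The other pattern: stems whose second-to-last letter is 'k' or 'w' add -ob.
So sorfodzigs → lusorfodzigs.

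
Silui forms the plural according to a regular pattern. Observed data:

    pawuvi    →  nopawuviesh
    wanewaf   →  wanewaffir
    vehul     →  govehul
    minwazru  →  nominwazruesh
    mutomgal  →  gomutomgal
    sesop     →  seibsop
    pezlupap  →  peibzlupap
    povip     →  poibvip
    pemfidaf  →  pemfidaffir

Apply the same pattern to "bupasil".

gobupasil

mutomgal and wanewaf both have last vowel 'a' yet inflect differently (gomutomgal, wanewaffir), so the last vowel is not what conditions the rule; the final letter is.
"bupasil" ends in -l. The stems ending in -l (vehul → govehul, mutomgal → gomutomgal) add the prefix go-.
The other patterns: stems ending in -f double the final consonant and add -ir; stems ending in -p insert -ib- after the first vowel; stems ending in -i or -u add no- … -esh around the stem.
So bupasil → gobupasil.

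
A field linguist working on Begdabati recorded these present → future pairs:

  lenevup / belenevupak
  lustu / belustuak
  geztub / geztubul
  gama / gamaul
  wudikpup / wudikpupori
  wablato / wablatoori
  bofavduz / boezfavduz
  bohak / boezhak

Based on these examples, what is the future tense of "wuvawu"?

wuvawuori

lenevup and wudikpup both end in -p yet inflect differently (belenevupak, wudikpupori), so the final letter is not what conditions the rule; the first letter is.
"wuvawu" begins with w-. The stems beginning with w- (wudikpup → wudikpupori, wablato → wablatoori) add -ori.
So wuvawu → wuvawuori.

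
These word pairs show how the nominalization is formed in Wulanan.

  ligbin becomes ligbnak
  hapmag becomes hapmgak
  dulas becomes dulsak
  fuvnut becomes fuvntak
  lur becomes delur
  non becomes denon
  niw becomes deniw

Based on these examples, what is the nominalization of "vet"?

"vet" has 1 vowel. The stems with 1 vowel (lur → delur, non → denon, niw → deniw) add the prefix de-.
The other pattern: stems with 2 vowels delete the last vowel and add -ak.
So vet → devet.

devet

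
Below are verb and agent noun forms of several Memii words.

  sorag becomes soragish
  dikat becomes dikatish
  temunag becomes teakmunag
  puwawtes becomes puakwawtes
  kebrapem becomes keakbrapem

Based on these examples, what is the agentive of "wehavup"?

"wehavup" has 3 vowels. The stems with 3 vowels (temunag → teakmunag, puwawtes → puakwawtes, kebrapem → keakbrapem) insert -ak- after the first vowel.
The other pattern: stems with 2 vowels add -ish.
So wehavup → weakhavup.

weakhavup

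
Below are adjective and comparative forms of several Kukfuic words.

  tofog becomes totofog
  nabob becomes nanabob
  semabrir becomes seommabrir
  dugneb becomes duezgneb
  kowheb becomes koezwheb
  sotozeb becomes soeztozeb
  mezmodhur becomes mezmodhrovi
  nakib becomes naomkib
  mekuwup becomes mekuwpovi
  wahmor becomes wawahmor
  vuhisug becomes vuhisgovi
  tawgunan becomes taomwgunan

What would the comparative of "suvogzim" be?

suomvogzim

mezmodhur and wahmor both end in -r yet inflect differently (mezmodhrovi, wawahmor), so the final letter is not what conditions the rule; the last vowel is.
"suvogzim" has last vowel 'i'. The stems whose last vowel is 'i' (nakib → naomkib, semabrir → seommabrir) insert -om- after the first vowel.
So suvogzim → suomvogzim.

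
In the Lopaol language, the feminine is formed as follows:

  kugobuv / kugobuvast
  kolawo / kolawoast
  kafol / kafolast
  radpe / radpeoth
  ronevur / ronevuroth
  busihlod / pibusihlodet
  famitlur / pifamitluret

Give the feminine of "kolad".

koladast

ronevur and famitlur both end in -r yet inflect differently (ronevuroth, pifamitluret), so the final letter is not what conditions the rule; the first letter is.
"kolad" begins with k-. The stems beginning with k- (kugobuv → kugobuvast, kolawo → kolawoast, kafol → kafolast) add -ast.
So kolad → koladast.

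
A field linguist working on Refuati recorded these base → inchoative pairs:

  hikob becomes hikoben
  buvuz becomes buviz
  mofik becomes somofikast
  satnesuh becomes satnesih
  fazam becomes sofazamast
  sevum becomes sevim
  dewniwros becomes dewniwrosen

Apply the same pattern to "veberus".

sevum and fazam both end in -m yet inflect differently (sevim, sofazamast), so the final letter is not what conditions the rule; the last vowel is.
"veberus" has last vowel 'u'. The stems whose last vowel is 'u' (satnesuh → satnesih, buvuz → buviz, sevum → sevim) change the last vowel to 'i'.
The other patterns: stems whose last vowel is 'o' add -en; stems whose last vowel is 'a' or 'i' add so- … -ast around the stem.
So veberus → veberis.

veberis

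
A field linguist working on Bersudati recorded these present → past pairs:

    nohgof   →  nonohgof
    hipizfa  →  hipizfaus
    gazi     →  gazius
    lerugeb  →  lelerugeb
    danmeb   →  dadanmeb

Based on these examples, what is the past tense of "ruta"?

rutaus

"ruta" ends in a vowel. The stems ending in a vowel (gazi → gazius, hipizfa → hipizfaus) add -us.
The other pattern: stems ending in a consonant repeat the first consonant+vowel as a prefix.
So ruta → rutaus.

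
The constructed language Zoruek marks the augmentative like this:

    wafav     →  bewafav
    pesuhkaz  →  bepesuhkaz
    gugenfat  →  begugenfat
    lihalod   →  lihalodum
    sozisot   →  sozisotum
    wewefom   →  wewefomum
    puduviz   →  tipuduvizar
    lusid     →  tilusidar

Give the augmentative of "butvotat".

bebutvotat

gugenfat and sozisot both end in -t yet inflect differently (begugenfat, sozisotum), so the final letter is not what conditions the rule; the last vowel is.
"butvotat" has last vowel 'a'. The stems whose last vowel is 'a' (wafav → bewafav, pesuhkaz → bepesuhkaz, gugenfat → begugenfat) add the prefix be-.
The other patterns: stems whose last vowel is 'o' add -um; stems whose last vowel is 'i' add ti- … -ar around the stem.
So butvotat → bebutvotat.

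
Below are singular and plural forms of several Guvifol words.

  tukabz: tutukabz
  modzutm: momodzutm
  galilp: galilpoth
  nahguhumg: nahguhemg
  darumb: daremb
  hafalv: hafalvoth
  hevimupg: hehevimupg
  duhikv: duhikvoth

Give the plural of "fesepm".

nahguhumg and hevimupg both end in -g yet inflect differently (nahguhemg, hehevimupg), so the final letter is not what conditions the rule; the second-to-last letter is.
"fesepm" has second-to-last letter 'p'. The one such stem in the data (hevimupg → hehevimupg) repeats the first consonant+vowel as a prefix (as do tukabz, modzutm), so the same rule applies.
So fesepm → fefesepm.

fefesepm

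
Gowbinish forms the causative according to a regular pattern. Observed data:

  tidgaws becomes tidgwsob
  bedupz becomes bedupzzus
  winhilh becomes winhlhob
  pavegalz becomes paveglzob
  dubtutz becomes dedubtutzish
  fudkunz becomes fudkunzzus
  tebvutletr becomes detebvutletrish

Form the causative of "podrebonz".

pavegalz and dubtutz both end in -z yet inflect differently (paveglzob, dedubtutzish), so the final letter is not what conditions the rule; the second-to-last letter is.
"podrebonz" has second-to-last letter 'n'. The one such stem in the data (fudkunz → fudkunzzus) doubles the final consonant and adds -us (as does bedupz), so the same rule applies.
So podrebonz → podrebonzzus.

podrebonzzus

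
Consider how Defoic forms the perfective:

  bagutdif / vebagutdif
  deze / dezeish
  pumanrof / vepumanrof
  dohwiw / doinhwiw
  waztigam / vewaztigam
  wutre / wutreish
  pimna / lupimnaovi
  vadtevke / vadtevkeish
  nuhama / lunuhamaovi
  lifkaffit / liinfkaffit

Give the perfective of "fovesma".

"fovesma" ends in -a. The stems ending in -a (pimna → lupimnaovi, nuhama → lunuhamaovi) add lu- … -ovi around the stem.
So fovesma → lufovesmaovi.

lufovesmaovi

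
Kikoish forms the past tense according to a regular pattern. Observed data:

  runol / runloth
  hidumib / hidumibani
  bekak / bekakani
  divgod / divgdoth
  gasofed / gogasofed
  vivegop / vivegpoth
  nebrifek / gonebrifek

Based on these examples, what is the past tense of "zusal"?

"zusal" has last vowel 'a'. The one such stem in the data (bekak → bekakani) adds -ani, so the same rule applies.
The other patterns: stems whose last vowel is 'o' delete the last vowel and add -oth; stems whose last vowel is 'e' add the prefix go-.
So zusal → zusalani.

zusalani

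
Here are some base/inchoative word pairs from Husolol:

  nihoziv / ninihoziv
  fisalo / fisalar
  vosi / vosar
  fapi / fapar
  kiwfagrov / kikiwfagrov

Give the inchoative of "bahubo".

nihoziv and fapi both have last vowel 'i' yet inflect differently (ninihoziv, fapar), so the last vowel is not what conditions the rule; whether the stem ends in a vowel or a consonant is.
"bahubo" ends in a vowel. The stems ending in a vowel (fapi → fapar, fisalo → fisalar, vosi → vosar) drop the final letter and add -ar.
So bahubo → bahubar.

bahubar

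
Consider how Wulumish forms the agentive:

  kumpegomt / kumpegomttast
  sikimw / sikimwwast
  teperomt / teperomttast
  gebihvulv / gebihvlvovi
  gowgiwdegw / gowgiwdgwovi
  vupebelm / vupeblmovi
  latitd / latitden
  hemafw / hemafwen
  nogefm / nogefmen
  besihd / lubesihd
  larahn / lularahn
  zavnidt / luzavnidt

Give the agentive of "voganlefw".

voganlefwen

"voganlefw" has second-to-last letter 'f'. The stems whose second-to-last letter is 'f' (hemafw → hemafwen, nogefm → nogefmen) add -en.
So voganlefw → voganlefwen.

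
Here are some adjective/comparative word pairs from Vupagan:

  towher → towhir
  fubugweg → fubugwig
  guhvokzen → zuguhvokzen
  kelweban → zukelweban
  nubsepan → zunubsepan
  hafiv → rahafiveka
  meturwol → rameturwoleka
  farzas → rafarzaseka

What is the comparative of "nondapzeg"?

nondapzig

guhvokzen and fubugweg both have last vowel 'e' yet inflect differently (zuguhvokzen, fubugwig), so the last vowel is not what conditions the rule; the final letter is.
"nondapzeg" ends in -g. The one such stem in the data (fubugweg → fubugwig) changes the last vowel to 'i' (as does towher), so the same rule applies.
So nondapzeg → nondapzig.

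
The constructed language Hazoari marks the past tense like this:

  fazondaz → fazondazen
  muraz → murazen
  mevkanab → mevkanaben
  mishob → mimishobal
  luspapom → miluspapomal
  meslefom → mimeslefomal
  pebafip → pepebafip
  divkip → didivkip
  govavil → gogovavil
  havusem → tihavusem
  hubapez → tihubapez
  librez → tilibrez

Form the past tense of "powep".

mevkanab and mishob both end in -b yet inflect differently (mevkanaben, mimishobal), so the final letter is not what conditions the rule; the last vowel is.
"powep" has last vowel 'e'. The stems whose last vowel is 'e' (havusem → tihavusem, hubapez → tihubapez, librez → tilibrez) add the prefix ti-.
The other patterns: stems whose last vowel is 'a' add -en; stems whose last vowel is 'o' add mi- … -al around the stem; stems whose last vowel is 'i' repeat the first consonant+vowel as a prefix.
So powep → tipowep.

tipowep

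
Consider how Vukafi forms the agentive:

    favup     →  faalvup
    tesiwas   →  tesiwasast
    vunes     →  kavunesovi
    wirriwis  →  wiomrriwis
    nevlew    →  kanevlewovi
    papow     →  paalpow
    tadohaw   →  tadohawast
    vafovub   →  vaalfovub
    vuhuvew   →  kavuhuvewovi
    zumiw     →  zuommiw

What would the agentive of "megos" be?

"megos" has last vowel 'o'. The one such stem in the data (papow → paalpow) inserts -al- after the first vowel (as do vafovub, favup), so the same rule applies.
The other patterns: stems whose last vowel is 'a' add -ast; stems whose last vowel is 'i' insert -om- after the first vowel; stems whose last vowel is 'e' add ka- … -ovi around the stem.
So megos → mealgos.

mealgos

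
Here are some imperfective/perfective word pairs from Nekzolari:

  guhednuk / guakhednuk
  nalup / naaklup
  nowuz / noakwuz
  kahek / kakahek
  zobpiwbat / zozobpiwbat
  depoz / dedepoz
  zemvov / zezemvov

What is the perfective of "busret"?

bubusret

guhednuk and kahek both end in -k yet inflect differently (guakhednuk, kakahek), so the final letter is not what conditions the rule; the last vowel is.
"busret" has last vowel 'e'. The one such stem in the data (kahek → kakahek) repeats the first consonant+vowel as a prefix (as do zobpiwbat, depoz), so the same rule applies.
The other pattern: stems whose last vowel is 'u' insert -ak- after the first vowel.
So busret → bubusret.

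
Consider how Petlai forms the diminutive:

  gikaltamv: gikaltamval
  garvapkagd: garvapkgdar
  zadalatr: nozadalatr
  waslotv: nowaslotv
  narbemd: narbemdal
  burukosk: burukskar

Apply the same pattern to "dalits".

nodalits

"dalits" has second-to-last letter 't'. The stems whose second-to-last letter is 't' (waslotv → nowaslotv, zadalatr → nozadalatr) add the prefix no-.
So dalits → nodalits.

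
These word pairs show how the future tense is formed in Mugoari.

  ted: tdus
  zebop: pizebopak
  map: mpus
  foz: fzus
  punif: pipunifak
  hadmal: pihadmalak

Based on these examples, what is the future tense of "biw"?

bwus

"biw" has 1 vowel. The stems with 1 vowel (ted → tdus, foz → fzus, map → mpus) delete the last vowel and add -us.
The other pattern: stems with 2 vowels add pi- … -ak around the stem.
So biw → bwus.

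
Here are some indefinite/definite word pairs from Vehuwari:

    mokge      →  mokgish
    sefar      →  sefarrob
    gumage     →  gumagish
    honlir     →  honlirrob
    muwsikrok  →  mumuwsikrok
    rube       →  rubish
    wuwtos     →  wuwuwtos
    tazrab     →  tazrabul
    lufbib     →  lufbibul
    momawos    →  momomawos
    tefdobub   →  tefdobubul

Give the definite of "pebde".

pebdish

"pebde" ends in -e. The stems ending in -e (rube → rubish, gumage → gumagish, mokge → mokgish) drop the final letter and add -ish.
So pebde → pebdish.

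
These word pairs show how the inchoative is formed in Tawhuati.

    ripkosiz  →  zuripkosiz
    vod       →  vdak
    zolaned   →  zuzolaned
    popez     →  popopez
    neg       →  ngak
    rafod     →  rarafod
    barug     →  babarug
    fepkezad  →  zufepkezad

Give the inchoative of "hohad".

neg and barug both end in -g yet inflect differently (ngak, babarug), so the final letter is not what conditions the rule; the number of vowels is.
"hohad" has 2 vowels. The stems with 2 vowels (popez → popopez, barug → babarug, rafod → rarafod) repeat the first consonant+vowel as a prefix.
So hohad → hohohad.

hohohad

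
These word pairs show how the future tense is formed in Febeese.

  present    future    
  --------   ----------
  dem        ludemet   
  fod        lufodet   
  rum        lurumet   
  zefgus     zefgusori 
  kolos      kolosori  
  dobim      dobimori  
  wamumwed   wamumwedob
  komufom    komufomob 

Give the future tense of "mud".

lumudet

"mud" has 1 vowel. The stems with 1 vowel (dem → ludemet, fod → lufodet, rum → lurumet) add lu- … -et around the stem.
The other patterns: stems with 2 vowels add -ori; stems with 3 vowels add -ob.
So mud → lumudet.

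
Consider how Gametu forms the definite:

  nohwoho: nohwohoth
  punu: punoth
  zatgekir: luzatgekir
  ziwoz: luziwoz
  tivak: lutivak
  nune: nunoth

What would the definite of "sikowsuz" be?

lusikowsuz

nohwoho and ziwoz both have last vowel 'o' yet inflect differently (nohwohoth, luziwoz), so the last vowel is not what conditions the rule; whether the stem ends in a vowel or a consonant is.
"sikowsuz" ends in a consonant. The stems ending in a consonant (ziwoz → luziwoz, tivak → lutivak, zatgekir → luzatgekir) add the prefix lu-.
The other pattern: stems ending in a vowel drop the final letter and add -oth.
So sikowsuz → lusikowsuz.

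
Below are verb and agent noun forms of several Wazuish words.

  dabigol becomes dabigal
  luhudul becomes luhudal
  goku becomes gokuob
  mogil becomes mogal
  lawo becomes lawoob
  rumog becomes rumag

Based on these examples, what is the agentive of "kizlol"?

kizlal

lawo and dabigol both have last vowel 'o' yet inflect differently (lawoob, dabigal), so the last vowel is not what conditions the rule; whether the stem ends in a vowel or a consonant is.
"kizlol" ends in a consonant. The stems ending in a consonant (mogil → mogal, dabigol → dabigal, rumog → rumag) change the last vowel to 'a'.
So kizlol → kizlal.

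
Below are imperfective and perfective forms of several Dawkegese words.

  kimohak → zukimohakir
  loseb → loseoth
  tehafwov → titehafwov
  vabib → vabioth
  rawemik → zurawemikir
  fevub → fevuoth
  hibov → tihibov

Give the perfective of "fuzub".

vabib and rawemik both have last vowel 'i' yet inflect differently (vabioth, zurawemikir), so the last vowel is not what conditions the rule; the final letter is.
"fuzub" ends in -b. The stems ending in -b (vabib → vabioth, loseb → loseoth, fevub → fevuoth) drop the final letter and add -oth.
The other patterns: stems ending in -k add zu- … -ir around the stem; stems ending in -v add the prefix ti-.
So fuzub → fuzuoth.

fuzuoth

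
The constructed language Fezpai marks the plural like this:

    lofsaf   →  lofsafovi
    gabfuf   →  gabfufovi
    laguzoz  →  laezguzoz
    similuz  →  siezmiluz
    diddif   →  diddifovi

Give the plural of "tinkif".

similuz and gabfuf both have last vowel 'u' yet inflect differently (siezmiluz, gabfufovi), so the last vowel is not what conditions the rule; the final letter is.
"tinkif" ends in -f. The stems ending in -f (diddif → diddifovi, lofsaf → lofsafovi, gabfuf → gabfufovi) add -ovi.
So tinkif → tinkifovi.

tinkifovi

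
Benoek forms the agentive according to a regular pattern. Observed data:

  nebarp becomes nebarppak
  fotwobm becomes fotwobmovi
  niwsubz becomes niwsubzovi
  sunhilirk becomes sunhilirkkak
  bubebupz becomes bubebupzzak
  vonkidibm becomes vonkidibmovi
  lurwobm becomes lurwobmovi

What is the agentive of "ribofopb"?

"ribofopb" has second-to-last letter 'p'. The one such stem in the data (bubebupz → bubebupzzak) doubles the final consonant and adds -ak (as do sunhilirk, nebarp), so the same rule applies.
The other pattern: stems whose second-to-last letter is 'b' add -ovi.
So ribofopb → ribofopbbak.

ribofopbbak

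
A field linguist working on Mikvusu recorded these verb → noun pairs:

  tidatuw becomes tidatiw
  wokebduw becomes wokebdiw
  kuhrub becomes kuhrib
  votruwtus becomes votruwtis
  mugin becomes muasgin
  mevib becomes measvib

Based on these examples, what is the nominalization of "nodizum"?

nodizim

kuhrub and mevib both end in -b yet inflect differently (kuhrib, measvib), so the final letter is not what conditions the rule; the last vowel is.
"nodizum" has last vowel 'u'. The stems whose last vowel is 'u' (tidatuw → tidatiw, wokebduw → wokebdiw, kuhrub → kuhrib) change the last vowel to 'i'.
So nodizum → nodizim.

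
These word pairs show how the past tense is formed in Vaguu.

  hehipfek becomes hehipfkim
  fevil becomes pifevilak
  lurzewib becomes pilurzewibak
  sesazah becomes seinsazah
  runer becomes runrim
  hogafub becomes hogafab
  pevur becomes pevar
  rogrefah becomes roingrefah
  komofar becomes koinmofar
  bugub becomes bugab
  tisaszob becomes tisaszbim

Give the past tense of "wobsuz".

wobsaz

"wobsuz" has last vowel 'u'. The stems whose last vowel is 'u' (hogafub → hogafab, pevur → pevar, bugub → bugab) change the last vowel to 'a'.
The other patterns: stems whose last vowel is 'i' add pi- … -ak around the stem; stems whose last vowel is 'a' insert -in- after the first vowel; stems whose last vowel is 'e' or 'o' delete the last vowel and add -im.
So wobsuz → wobsaz.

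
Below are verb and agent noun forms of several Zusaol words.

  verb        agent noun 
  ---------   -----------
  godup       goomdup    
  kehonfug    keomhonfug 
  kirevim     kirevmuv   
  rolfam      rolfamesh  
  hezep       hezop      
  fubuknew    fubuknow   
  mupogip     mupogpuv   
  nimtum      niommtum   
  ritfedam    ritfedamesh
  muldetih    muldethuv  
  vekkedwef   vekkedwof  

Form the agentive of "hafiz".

godup and hezep both end in -p yet inflect differently (goomdup, hezop), so the final letter is not what conditions the rule; the last vowel is.
"hafiz" has last vowel 'i'. The stems whose last vowel is 'i' (muldetih → muldethuv, kirevim → kirevmuv, mupogip → mupogpuv) delete the last vowel and add -uv.
The other patterns: stems whose last vowel is 'u' insert -om- after the first vowel; stems whose last vowel is 'e' change the last vowel to 'o'; stems whose last vowel is 'a' add -esh.
So hafiz → hafzuv.

hafzuv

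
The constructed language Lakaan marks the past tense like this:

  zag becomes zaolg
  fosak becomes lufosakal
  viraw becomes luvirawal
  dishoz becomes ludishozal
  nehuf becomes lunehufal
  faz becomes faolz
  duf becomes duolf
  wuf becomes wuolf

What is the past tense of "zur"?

zuolr

"zur" has 1 vowel. The stems with 1 vowel (wuf → wuolf, zag → zaolg, faz → faolz) insert -ol- after the first vowel.
The other pattern: stems with 2 vowels add lu- … -al around the stem.
So zur → zuolr.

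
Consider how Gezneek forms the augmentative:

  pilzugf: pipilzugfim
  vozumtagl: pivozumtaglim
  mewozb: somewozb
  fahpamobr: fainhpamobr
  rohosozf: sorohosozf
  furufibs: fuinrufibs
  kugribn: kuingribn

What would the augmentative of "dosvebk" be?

pilzugf and rohosozf both end in -f yet inflect differently (pipilzugfim, sorohosozf), so the final letter is not what conditions the rule; the second-to-last letter is.
"dosvebk" has second-to-last letter 'b'. The stems whose second-to-last letter is 'b' (kugribn → kuingribn, fahpamobr → fainhpamobr, furufibs → fuinrufibs) insert -in- after the first vowel.
The other patterns: stems whose second-to-last letter is 'g' add pi- … -im around the stem; stems whose second-to-last letter is 'z' add the prefix so-.
So dosvebk → doinsvebk.

doinsvebk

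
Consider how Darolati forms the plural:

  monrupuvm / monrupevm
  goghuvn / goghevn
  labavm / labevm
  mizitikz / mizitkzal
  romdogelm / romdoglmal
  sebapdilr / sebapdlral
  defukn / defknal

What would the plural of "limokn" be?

"limokn" has second-to-last letter 'k'. The stems whose second-to-last letter is 'k' (mizitikz → mizitkzal, defukn → defknal) delete the last vowel and add -al.
So limokn → limknal.

limknal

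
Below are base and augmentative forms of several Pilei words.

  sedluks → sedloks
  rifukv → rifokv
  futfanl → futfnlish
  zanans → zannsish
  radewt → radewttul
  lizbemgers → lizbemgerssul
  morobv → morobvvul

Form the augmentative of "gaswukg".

gaswokg

sedluks and zanans both end in -s yet inflect differently (sedloks, zannsish), so the final letter is not what conditions the rule; the second-to-last letter is.
"gaswukg" has second-to-last letter 'k'. The stems whose second-to-last letter is 'k' (sedluks → sedloks, rifukv → rifokv) change the last vowel to 'o'.
So gaswukg → gaswokg.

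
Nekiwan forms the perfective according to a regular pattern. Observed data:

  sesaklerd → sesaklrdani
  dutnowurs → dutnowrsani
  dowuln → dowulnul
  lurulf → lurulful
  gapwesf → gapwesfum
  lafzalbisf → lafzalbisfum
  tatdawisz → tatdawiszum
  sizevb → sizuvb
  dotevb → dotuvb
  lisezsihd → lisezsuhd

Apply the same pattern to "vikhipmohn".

vikhipmuhn

lurulf and gapwesf both end in -f yet inflect differently (lurulful, gapwesfum), so the final letter is not what conditions the rule; the second-to-last letter is.
"vikhipmohn" has second-to-last letter 'h'. The one such stem in the data (lisezsihd → lisezsuhd) changes the last vowel to 'u' (as do sizevb, dotevb), so the same rule applies.
The other patterns: stems whose second-to-last letter is 'r' delete the last vowel and add -ani; stems whose second-to-last letter is 'l' add -ul; stems whose second-to-last letter is 's' add -um.
So vikhipmohn → vikhipmuhn.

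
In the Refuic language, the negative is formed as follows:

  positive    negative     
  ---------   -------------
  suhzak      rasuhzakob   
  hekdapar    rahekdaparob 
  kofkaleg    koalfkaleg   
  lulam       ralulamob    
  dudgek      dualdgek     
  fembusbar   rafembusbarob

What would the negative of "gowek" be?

goalwek

"gowek" has last vowel 'e'. The stems whose last vowel is 'e' (dudgek → dualdgek, kofkaleg → koalfkaleg) insert -al- after the first vowel.
So gowek → goalwek.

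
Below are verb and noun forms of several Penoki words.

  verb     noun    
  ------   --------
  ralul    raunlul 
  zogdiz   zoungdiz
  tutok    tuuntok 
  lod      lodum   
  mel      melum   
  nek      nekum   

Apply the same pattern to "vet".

vetum

"vet" has 1 vowel. The stems with 1 vowel (lod → lodum, nek → nekum, mel → melum) add -um.
The other pattern: stems with 2 vowels insert -un- after the first vowel.
So vet → vetum.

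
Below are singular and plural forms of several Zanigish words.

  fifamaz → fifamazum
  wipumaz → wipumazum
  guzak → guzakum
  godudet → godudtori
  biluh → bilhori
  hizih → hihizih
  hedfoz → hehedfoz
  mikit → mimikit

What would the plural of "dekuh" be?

biluh and hizih both end in -h yet inflect differently (bilhori, hihizih), so the final letter is not what conditions the rule; the last vowel is.
"dekuh" has last vowel 'u'. The one such stem in the data (biluh → bilhori) deletes the last vowel and adds -ori (as does godudet), so the same rule applies.
So dekuh → dekhori.

dekhori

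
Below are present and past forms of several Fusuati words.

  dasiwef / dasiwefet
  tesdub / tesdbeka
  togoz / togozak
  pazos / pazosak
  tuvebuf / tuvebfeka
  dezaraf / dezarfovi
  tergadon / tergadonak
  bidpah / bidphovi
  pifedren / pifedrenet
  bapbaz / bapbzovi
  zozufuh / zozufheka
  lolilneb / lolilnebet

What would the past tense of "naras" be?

narsovi

tesdub and lolilneb both end in -b yet inflect differently (tesdbeka, lolilnebet), so the final letter is not what conditions the rule; the last vowel is.
"naras" has last vowel 'a'. The stems whose last vowel is 'a' (bapbaz → bapbzovi, bidpah → bidphovi, dezaraf → dezarfovi) delete the last vowel and add -ovi.
So naras → narsovi.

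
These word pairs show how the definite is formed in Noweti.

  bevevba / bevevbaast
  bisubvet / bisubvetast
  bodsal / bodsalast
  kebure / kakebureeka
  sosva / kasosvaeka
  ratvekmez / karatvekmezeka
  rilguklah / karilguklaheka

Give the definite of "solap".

"solap" begins with s-. The one such stem in the data (sosva → kasosvaeka) adds ka- … -eka around the stem, so the same rule applies.
So solap → kasolapeka.

kasolapeka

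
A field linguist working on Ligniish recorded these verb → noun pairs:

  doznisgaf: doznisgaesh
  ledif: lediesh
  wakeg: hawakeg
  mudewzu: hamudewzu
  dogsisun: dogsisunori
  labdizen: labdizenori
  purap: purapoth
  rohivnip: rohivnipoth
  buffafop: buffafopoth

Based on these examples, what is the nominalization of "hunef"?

huneesh

mudewzu and dogsisun both have last vowel 'u' yet inflect differently (hamudewzu, dogsisunori), so the last vowel is not what conditions the rule; the final letter is.
"hunef" ends in -f. The stems ending in -f (doznisgaf → doznisgaesh, ledif → lediesh) drop the final letter and add -esh.
The other patterns: stems ending in -g or -u add the prefix ha-; stems ending in -n add -ori; stems ending in -p add -oth.
So hunef → huneesh.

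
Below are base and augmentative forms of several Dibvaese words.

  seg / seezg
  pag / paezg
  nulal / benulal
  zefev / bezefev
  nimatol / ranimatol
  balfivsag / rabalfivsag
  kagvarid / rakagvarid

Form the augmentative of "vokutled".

ravokutled

nulal and nimatol both end in -l yet inflect differently (benulal, ranimatol), so the final letter is not what conditions the rule; the number of vowels is.
"vokutled" has 3 vowels. The stems with 3 vowels (nimatol → ranimatol, balfivsag → rabalfivsag, kagvarid → rakagvarid) add the prefix ra-.
So vokutled → ravokutled.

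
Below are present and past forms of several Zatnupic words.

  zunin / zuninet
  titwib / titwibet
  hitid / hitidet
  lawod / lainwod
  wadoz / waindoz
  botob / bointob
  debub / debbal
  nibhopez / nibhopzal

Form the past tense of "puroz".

hitid and lawod both end in -d yet inflect differently (hitidet, lainwod), so the final letter is not what conditions the rule; the last vowel is.
"puroz" has last vowel 'o'. The stems whose last vowel is 'o' (lawod → lainwod, wadoz → waindoz, botob → bointob) insert -in- after the first vowel.
So puroz → puinroz.

puinroz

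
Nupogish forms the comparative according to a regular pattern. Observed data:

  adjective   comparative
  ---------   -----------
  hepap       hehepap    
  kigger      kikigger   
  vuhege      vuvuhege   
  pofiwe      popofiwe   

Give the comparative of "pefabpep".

Every pair shown (hepap → hehepap, kigger → kikigger, vuhege → vuvuhege, …) follows the same rule: repeat the first consonant+vowel as a prefix.
So pefabpep → pepefabpep.

pepefabpep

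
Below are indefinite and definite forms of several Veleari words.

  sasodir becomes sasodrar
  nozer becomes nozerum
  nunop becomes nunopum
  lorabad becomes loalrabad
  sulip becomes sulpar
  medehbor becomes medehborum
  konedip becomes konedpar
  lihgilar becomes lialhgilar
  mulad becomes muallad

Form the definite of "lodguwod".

sasodir and lihgilar both end in -r yet inflect differently (sasodrar, lialhgilar), so the final letter is not what conditions the rule; the last vowel is.
"lodguwod" has last vowel 'o'. The stems whose last vowel is 'o' (nunop → nunopum, medehbor → medehborum) add -um.
The other patterns: stems whose last vowel is 'i' delete the last vowel and add -ar; stems whose last vowel is 'a' insert -al- after the first vowel.
So lodguwod → lodguwodum.

lodguwodum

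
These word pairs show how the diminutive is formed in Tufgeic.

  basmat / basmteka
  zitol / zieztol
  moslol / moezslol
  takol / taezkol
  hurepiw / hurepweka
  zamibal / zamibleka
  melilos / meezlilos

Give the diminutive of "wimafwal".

takol and zamibal both end in -l yet inflect differently (taezkol, zamibleka), so the final letter is not what conditions the rule; the last vowel is.
"wimafwal" has last vowel 'a'. The stems whose last vowel is 'a' (basmat → basmteka, zamibal → zamibleka) delete the last vowel and add -eka.
The other pattern: stems whose last vowel is 'o' insert -ez- after the first vowel.
So wimafwal → wimafwleka.

wimafwleka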